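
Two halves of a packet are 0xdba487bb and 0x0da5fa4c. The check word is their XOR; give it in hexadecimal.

0xd6017df7

XOR each hex digit independently (no carries):
  d^0=d, b^d=6, a^a=0, 4^5=1, 8^f=7, 7^a=d, b^4=f, b^c=7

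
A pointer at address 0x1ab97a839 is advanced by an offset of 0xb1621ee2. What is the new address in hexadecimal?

0x25cf9c71b

Add column by column in base 16, right to left:
  9+2 = b
  3+e = 1 carry 1
  8+e+1 = 7 carry 1
  a+1+1 = c
  7+2 = 9
  9+6 = f
  b+1 = c
  a+b = 5 carry 1
  1+0+1 = 2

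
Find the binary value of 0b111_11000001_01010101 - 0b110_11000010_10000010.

Subtract column by column in base 2:
  1-0 → 1
  0-1 → 1 (borrow)
  1-0-1 → 0
  0-0 → 0
  1-0 → 1
  0-0 → 0
  1-0 → 1
  0-1 → 1 (borrow)
  1-0-1 → 0
  0-1 → 1 (borrow)
  0-0-1 → 1 (borrow)
  0-0-1 → 1 (borrow)
  0-0-1 → 1 (borrow)
  0-0-1 → 1 (borrow)
  1-1-1 → 1 (borrow)
  1-1-1 → 1 (borrow)
  1-0-1 → 0
  1-1 → 0
  1-1 → 0

0b1111111011010011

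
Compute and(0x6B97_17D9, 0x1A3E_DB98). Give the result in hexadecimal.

AND each hex digit independently (no carries):
  6&1=0, B&A=A, 9&3=1, 7&E=6, 1&D=1, 7&B=3, D&9=9, 9&8=8

0x0A161398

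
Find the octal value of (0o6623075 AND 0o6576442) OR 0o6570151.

0o6623075 AND 0o6576442 = 0o6422040.
Then OR with 0o6570151.

0o6572151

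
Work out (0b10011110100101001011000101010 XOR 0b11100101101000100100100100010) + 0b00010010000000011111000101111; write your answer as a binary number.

0b10001101001110001110100110111

First 0b10011110100101001011000101010 XOR 0b11100101101000100100100100010 = 0b01111011001101101111100001000.
Add column by column in base 2, right to left:
  0+1 = 1
  0+1 = 1
  0+1 = 1
  1+1 = 0 carry 1
  0+0+1 = 1
  0+1 = 1
  0+0 = 0
  0+0 = 0
  1+0 = 1
  1+1 = 0 carry 1
  1+1+1 = 1 carry 1
  1+1+1 = 1 carry 1
  1+1+1 = 1 carry 1
  0+1+1 = 0 carry 1
  1+0+1 = 0 carry 1
  1+0+1 = 0 carry 1
  0+0+1 = 1
  1+0 = 1
  1+0 = 1
  0+0 = 0
  0+0 = 0
  1+0 = 1
  1+1 = 0 carry 1
  0+0+1 = 1
  1+0 = 1
  1+1 = 0 carry 1
  1+0+1 = 0 carry 1
  1+0+1 = 0 carry 1
  final carry 1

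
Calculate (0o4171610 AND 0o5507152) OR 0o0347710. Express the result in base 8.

0o4347710

0o4171610 AND 0o5507152 = 0o4101010.
Then OR with 0o0347710.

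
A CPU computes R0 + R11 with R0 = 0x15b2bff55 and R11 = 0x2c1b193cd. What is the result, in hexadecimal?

0x41cdd9322

Add column by column in base 16, right to left:
  5+d = 2 carry 1
  5+c+1 = 2 carry 1
  f+3+1 = 3 carry 1
  f+9+1 = 9 carry 1
  b+1+1 = d
  2+b = d
  b+1 = c
  5+c = 1 carry 1
  1+2+1 = 4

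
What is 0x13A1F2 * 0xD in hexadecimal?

0xFF394A

Multiply each base-16 digit by 13, carrying:
  2×13 = 26 → write A carry 1
  F×13+1 = 196 → write 4 carry 12
  1×13+12 = 25 → write 9 carry 1
  A×13+1 = 131 → write 3 carry 8
  3×13+8 = 47 → write F carry 2
  1×13+2 = 15 → write F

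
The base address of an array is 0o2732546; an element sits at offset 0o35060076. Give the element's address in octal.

0o40012644

Add column by column in base 8, right to left:
  6+6 = 4 carry 1
  4+7+1 = 4 carry 1
  5+0+1 = 6
  2+0 = 2
  3+6 = 1 carry 1
  7+0+1 = 0 carry 1
  2+5+1 = 0 carry 1
  0+3+1 = 4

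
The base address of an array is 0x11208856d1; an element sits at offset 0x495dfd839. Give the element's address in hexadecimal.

0x15b6682f0a

Add column by column in base 16, right to left:
  1+9 = a
  d+3 = 0 carry 1
  6+8+1 = f
  5+d = 2 carry 1
  8+f+1 = 8 carry 1
  8+d+1 = 6 carry 1
  0+5+1 = 6
  2+9 = b
  1+4 = 5
  1+0 = 1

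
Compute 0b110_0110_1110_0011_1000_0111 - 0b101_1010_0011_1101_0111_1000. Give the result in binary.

Subtract column by column in base 2:
  1-0 → 1
  1-0 → 1
  1-0 → 1
  0-1 → 1 (borrow)
  0-1-1 → 0 (borrow)
  0-1-1 → 0 (borrow)
  0-1-1 → 0 (borrow)
  1-0-1 → 0
  1-1 → 0
  1-0 → 1
  0-1 → 1 (borrow)
  0-1-1 → 0 (borrow)
  0-1-1 → 0 (borrow)
  1-1-1 → 1 (borrow)
  1-0-1 → 0
  1-0 → 1
  0-0 → 0
  1-1 → 0
  1-0 → 1
  0-1 → 1 (borrow)
  0-1-1 → 0 (borrow)
  1-0-1 → 0
  1-1 → 0

0b11001010011000001111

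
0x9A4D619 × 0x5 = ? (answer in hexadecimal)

0x30382E7D

Multiply each base-16 digit by 5, carrying:
  9×5 = 45 → write D carry 2
  1×5+2 = 7 → write 7
  6×5 = 30 → write E carry 1
  D×5+1 = 66 → write 2 carry 4
  4×5+4 = 24 → write 8 carry 1
  A×5+1 = 51 → write 3 carry 3
  9×5+3 = 48 → write 0 carry 3
  remaining carry: 3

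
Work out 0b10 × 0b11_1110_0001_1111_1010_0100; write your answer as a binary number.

Multiply each base-2 digit by 2, carrying:
  0×2 = 0 → write 0
  0×2 = 0 → write 0
  1×2 = 2 → write 0 carry 1
  0×2+1 = 1 → write 1
  0×2 = 0 → write 0
  1×2 = 2 → write 0 carry 1
  0×2+1 = 1 → write 1
  1×2 = 2 → write 0 carry 1
  1×2+1 = 3 → write 1 carry 1
  1×2+1 = 3 → write 1 carry 1
  1×2+1 = 3 → write 1 carry 1
  1×2+1 = 3 → write 1 carry 1
  1×2+1 = 3 → write 1 carry 1
  0×2+1 = 1 → write 1
  0×2 = 0 → write 0
  0×2 = 0 → write 0
  0×2 = 0 → write 0
  1×2 = 2 → write 0 carry 1
  1×2+1 = 3 → write 1 carry 1
  1×2+1 = 3 → write 1 carry 1
  1×2+1 = 3 → write 1 carry 1
  1×2+1 = 3 → write 1 carry 1
  remaining carry: 1

0b11111000011111101001000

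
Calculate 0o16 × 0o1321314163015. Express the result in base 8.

Multiply each base-8 digit by 14, carrying:
  5×14 = 70 → write 6 carry 8
  1×14+8 = 22 → write 6 carry 2
  0×14+2 = 2 → write 2
  3×14 = 42 → write 2 carry 5
  6×14+5 = 89 → write 1 carry 11
  1×14+11 = 25 → write 1 carry 3
  4×14+3 = 59 → write 3 carry 7
  1×14+7 = 21 → write 5 carry 2
  3×14+2 = 44 → write 4 carry 5
  1×14+5 = 19 → write 3 carry 2
  2×14+2 = 30 → write 6 carry 3
  3×14+3 = 45 → write 5 carry 5
  1×14+5 = 19 → write 3 carry 2
  remaining carry: 2

0o23563453112266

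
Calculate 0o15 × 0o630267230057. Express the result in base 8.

Multiply each base-8 digit by 13, carrying:
  7×13 = 91 → write 3 carry 11
  5×13+11 = 76 → write 4 carry 9
  0×13+9 = 9 → write 1 carry 1
  0×13+1 = 1 → write 1
  3×13 = 39 → write 7 carry 4
  2×13+4 = 30 → write 6 carry 3
  7×13+3 = 94 → write 6 carry 11
  6×13+11 = 89 → write 1 carry 11
  2×13+11 = 37 → write 5 carry 4
  0×13+4 = 4 → write 4
  3×13 = 39 → write 7 carry 4
  6×13+4 = 82 → write 2 carry 10
  remaining carry: 12

0o12274516671143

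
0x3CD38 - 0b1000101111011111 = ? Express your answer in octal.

0o640531

0x3CD38 = 0o746470 in octal.
0b1000101111011111 = 0o105737 in octal.
Subtract column by column in base 8:
  0-7 → 1 (borrow)
  7-3-1 → 3
  4-7 → 5 (borrow)
  6-5-1 → 0
  4-0 → 4
  7-1 → 6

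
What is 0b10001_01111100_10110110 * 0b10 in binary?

0b1000101111100101101100

Multiply each base-2 digit by 2, carrying:
  0×2 = 0 → write 0
  1×2 = 2 → write 0 carry 1
  1×2+1 = 3 → write 1 carry 1
  0×2+1 = 1 → write 1
  1×2 = 2 → write 0 carry 1
  1×2+1 = 3 → write 1 carry 1
  0×2+1 = 1 → write 1
  1×2 = 2 → write 0 carry 1
  0×2+1 = 1 → write 1
  0×2 = 0 → write 0
  1×2 = 2 → write 0 carry 1
  1×2+1 = 3 → write 1 carry 1
  1×2+1 = 3 → write 1 carry 1
  1×2+1 = 3 → write 1 carry 1
  1×2+1 = 3 → write 1 carry 1
  0×2+1 = 1 → write 1
  1×2 = 2 → write 0 carry 1
  0×2+1 = 1 → write 1
  0×2 = 0 → write 0
  0×2 = 0 → write 0
  1×2 = 2 → write 0 carry 1
  remaining carry: 1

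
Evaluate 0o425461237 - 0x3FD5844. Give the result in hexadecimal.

0o425461237 = 0x456629F in hexadecimal.
Subtract column by column in base 16:
  F-4 → B
  9-4 → 5
  2-8 → A (borrow)
  6-5-1 → 0
  6-D → 9 (borrow)
  5-F-1 → 5 (borrow)
  4-3-1 → 0

0x590A5B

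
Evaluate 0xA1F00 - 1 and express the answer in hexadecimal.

0xA1EFF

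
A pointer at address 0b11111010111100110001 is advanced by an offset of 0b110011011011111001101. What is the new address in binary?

0b1010010110011011111110

Add column by column in base 2, right to left:
  1+1 = 0 carry 1
  0+0+1 = 1
  0+1 = 1
  0+1 = 1
  1+0 = 1
  1+0 = 1
  0+1 = 1
  0+1 = 1
  1+1 = 0 carry 1
  1+1+1 = 1 carry 1
  1+1+1 = 1 carry 1
  1+0+1 = 0 carry 1
  0+1+1 = 0 carry 1
  1+1+1 = 1 carry 1
  0+0+1 = 1
  1+1 = 0 carry 1
  1+1+1 = 1 carry 1
  1+0+1 = 0 carry 1
  1+0+1 = 0 carry 1
  1+1+1 = 1 carry 1
  0+1+1 = 0 carry 1
  final carry 1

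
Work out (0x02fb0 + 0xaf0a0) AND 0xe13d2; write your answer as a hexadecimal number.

0xa0050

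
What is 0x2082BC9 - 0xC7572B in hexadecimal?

Subtract column by column in base 16:
  9-B → E (borrow)
  C-2-1 → 9
  B-7 → 4
  2-5 → D (borrow)
  8-7-1 → 0
  0-C → 4 (borrow)
  2-0-1 → 1

0x140D49E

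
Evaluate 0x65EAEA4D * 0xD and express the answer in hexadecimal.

0x52CEDE5E9

Multiply each base-16 digit by 13, carrying:
  D×13 = 169 → write 9 carry 10
  4×13+10 = 62 → write E carry 3
  A×13+3 = 133 → write 5 carry 8
  E×13+8 = 190 → write E carry 11
  A×13+11 = 141 → write D carry 8
  E×13+8 = 190 → write E carry 11
  5×13+11 = 76 → write C carry 4
  6×13+4 = 82 → write 2 carry 5
  remaining carry: 5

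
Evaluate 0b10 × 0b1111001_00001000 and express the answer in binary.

0b1111001000010000

Multiply each base-2 digit by 2, carrying:
  0×2 = 0 → write 0
  0×2 = 0 → write 0
  0×2 = 0 → write 0
  1×2 = 2 → write 0 carry 1
  0×2+1 = 1 → write 1
  0×2 = 0 → write 0
  0×2 = 0 → write 0
  0×2 = 0 → write 0
  1×2 = 2 → write 0 carry 1
  0×2+1 = 1 → write 1
  0×2 = 0 → write 0
  1×2 = 2 → write 0 carry 1
  1×2+1 = 3 → write 1 carry 1
  1×2+1 = 3 → write 1 carry 1
  1×2+1 = 3 → write 1 carry 1
  remaining carry: 1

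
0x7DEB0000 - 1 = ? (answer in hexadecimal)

0x7DEAFFFF

The trailing 4 digits are 0, so subtracting 1 borrows through: they become F and the next digit up decrements.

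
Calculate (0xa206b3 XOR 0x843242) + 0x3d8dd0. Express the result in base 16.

First 0xa206b3 XOR 0x843242 = 0x2634f1.
Add column by column in base 16, right to left:
  1+0 = 1
  f+d = c carry 1
  4+d+1 = 2 carry 1
  3+8+1 = c
  6+d = 3 carry 1
  2+3+1 = 6

0x63c2c1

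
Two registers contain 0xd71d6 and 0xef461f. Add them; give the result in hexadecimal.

0xfcb7f5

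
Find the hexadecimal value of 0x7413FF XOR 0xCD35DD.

0xB92622

XOR each hex digit independently (no carries):
  7^C=B, 4^D=9, 1^3=2, 3^5=6, F^D=2, F^D=2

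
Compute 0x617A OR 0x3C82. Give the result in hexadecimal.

OR each hex digit independently (no carries):
  6|3=7, 1|C=D, 7|8=F, A|2=A

0x7DFA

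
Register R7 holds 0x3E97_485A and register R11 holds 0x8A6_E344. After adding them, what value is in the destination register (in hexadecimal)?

0x473E2B9E

Add column by column in base 16, right to left:
  A+4 = E
  5+4 = 9
  8+3 = B
  4+E = 2 carry 1
  7+6+1 = E
  9+A = 3 carry 1
  E+8+1 = 7 carry 1
  3+0+1 = 4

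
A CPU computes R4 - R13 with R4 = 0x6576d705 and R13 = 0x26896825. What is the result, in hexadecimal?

0x3eed6ee0

Subtract column by column in base 16:
  5-5 → 0
  0-2 → e (borrow)
  7-8-1 → e (borrow)
  d-6-1 → 6
  6-9 → d (borrow)
  7-8-1 → e (borrow)
  5-6-1 → e (borrow)
  6-2-1 → 3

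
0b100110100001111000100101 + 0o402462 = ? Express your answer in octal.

0b100110100001111000100101 = 0o46417045 in octal.
Add column by column in base 8, right to left:
  5+2 = 7
  4+6 = 2 carry 1
  0+4+1 = 5
  7+2 = 1 carry 1
  1+0+1 = 2
  4+4 = 0 carry 1
  6+0+1 = 7
  4+0 = 4

0o47021527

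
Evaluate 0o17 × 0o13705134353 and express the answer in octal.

Multiply each base-8 digit by 15, carrying:
  3×15 = 45 → write 5 carry 5
  5×15+5 = 80 → write 0 carry 10
  3×15+10 = 55 → write 7 carry 6
  4×15+6 = 66 → write 2 carry 8
  3×15+8 = 53 → write 5 carry 6
  1×15+6 = 21 → write 5 carry 2
  5×15+2 = 77 → write 5 carry 9
  0×15+9 = 9 → write 1 carry 1
  7×15+1 = 106 → write 2 carry 13
  3×15+13 = 58 → write 2 carry 7
  1×15+7 = 22 → write 6 carry 2
  remaining carry: 2

0o262215552705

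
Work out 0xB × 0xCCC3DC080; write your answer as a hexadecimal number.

0x8CC6A74580

Multiply each base-16 digit by 11, carrying:
  0×11 = 0 → write 0
  8×11 = 88 → write 8 carry 5
  0×11+5 = 5 → write 5
  C×11 = 132 → write 4 carry 8
  D×11+8 = 151 → write 7 carry 9
  3×11+9 = 42 → write A carry 2
  C×11+2 = 134 → write 6 carry 8
  C×11+8 = 140 → write C carry 8
  C×11+8 = 140 → write C carry 8
  remaining carry: 8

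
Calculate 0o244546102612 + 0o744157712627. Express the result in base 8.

0o1210726015441

Add column by column in base 8, right to left:
  2+7 = 1 carry 1
  1+2+1 = 4
  6+6 = 4 carry 1
  2+2+1 = 5
  0+1 = 1
  1+7 = 0 carry 1
  6+7+1 = 6 carry 1
  4+5+1 = 2 carry 1
  5+1+1 = 7
  4+4 = 0 carry 1
  4+4+1 = 1 carry 1
  2+7+1 = 2 carry 1
  final carry 1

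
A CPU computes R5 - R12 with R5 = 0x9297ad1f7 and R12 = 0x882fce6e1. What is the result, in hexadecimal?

0xa67deb16

Subtract column by column in base 16:
  7-1 → 6
  f-e → 1
  1-6 → b (borrow)
  d-e-1 → e (borrow)
  a-c-1 → d (borrow)
  7-f-1 → 7 (borrow)
  9-2-1 → 6
  2-8 → a (borrow)
  9-8-1 → 0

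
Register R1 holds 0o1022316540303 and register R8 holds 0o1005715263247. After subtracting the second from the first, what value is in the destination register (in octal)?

Subtract column by column in base 8:
  3-7 → 4 (borrow)
  0-4-1 → 3 (borrow)
  3-2-1 → 0
  0-3 → 5 (borrow)
  4-6-1 → 5 (borrow)
  5-2-1 → 2
  6-5 → 1
  1-1 → 0
  3-7 → 4 (borrow)
  2-5-1 → 4 (borrow)
  2-0-1 → 1
  0-0 → 0
  1-1 → 0

0o14401255034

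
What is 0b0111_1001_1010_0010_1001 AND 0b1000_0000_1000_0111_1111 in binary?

0b00000000100000101001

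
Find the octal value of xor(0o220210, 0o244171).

XOR each oct digit independently (no carries):
  2^2=0, 2^4=6, 0^4=4, 2^1=3, 1^7=6, 0^1=1

0o064361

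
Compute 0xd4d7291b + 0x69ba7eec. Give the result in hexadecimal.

0x13e91a807

Add column by column in base 16, right to left:
  b+c = 7 carry 1
  1+e+1 = 0 carry 1
  9+e+1 = 8 carry 1
  2+7+1 = a
  7+a = 1 carry 1
  d+b+1 = 9 carry 1
  4+9+1 = e
  d+6 = 3 carry 1
  final carry 1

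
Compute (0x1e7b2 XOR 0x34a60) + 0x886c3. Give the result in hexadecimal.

0xb3495

First 0x1e7b2 XOR 0x34a60 = 0x2add2.
Add column by column in base 16, right to left:
  2+3 = 5
  d+c = 9 carry 1
  d+6+1 = 4 carry 1
  a+8+1 = 3 carry 1
  2+8+1 = b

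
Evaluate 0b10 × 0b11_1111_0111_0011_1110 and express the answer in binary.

Multiply each base-2 digit by 2, carrying:
  0×2 = 0 → write 0
  1×2 = 2 → write 0 carry 1
  1×2+1 = 3 → write 1 carry 1
  1×2+1 = 3 → write 1 carry 1
  1×2+1 = 3 → write 1 carry 1
  1×2+1 = 3 → write 1 carry 1
  0×2+1 = 1 → write 1
  0×2 = 0 → write 0
  1×2 = 2 → write 0 carry 1
  1×2+1 = 3 → write 1 carry 1
  1×2+1 = 3 → write 1 carry 1
  0×2+1 = 1 → write 1
  1×2 = 2 → write 0 carry 1
  1×2+1 = 3 → write 1 carry 1
  1×2+1 = 3 → write 1 carry 1
  1×2+1 = 3 → write 1 carry 1
  1×2+1 = 3 → write 1 carry 1
  1×2+1 = 3 → write 1 carry 1
  remaining carry: 1

0b1111110111001111100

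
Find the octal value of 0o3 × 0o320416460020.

0o1161453620060

Multiply each base-8 digit by 3, carrying:
  0×3 = 0 → write 0
  2×3 = 6 → write 6
  0×3 = 0 → write 0
  0×3 = 0 → write 0
  6×3 = 18 → write 2 carry 2
  4×3+2 = 14 → write 6 carry 1
  6×3+1 = 19 → write 3 carry 2
  1×3+2 = 5 → write 5
  4×3 = 12 → write 4 carry 1
  0×3+1 = 1 → write 1
  2×3 = 6 → write 6
  3×3 = 9 → write 1 carry 1
  remaining carry: 1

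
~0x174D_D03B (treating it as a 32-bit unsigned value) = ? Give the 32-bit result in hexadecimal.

Each hex digit d becomes F−d:
  1→E, 7→8, 4→B, D→2, D→2, 0→F, 3→C, B→4

0xE8B22FC4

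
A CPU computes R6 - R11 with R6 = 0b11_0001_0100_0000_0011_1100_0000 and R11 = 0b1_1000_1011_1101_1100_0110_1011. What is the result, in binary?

0b1100010000010011101010101

Subtract column by column in base 2:
  0-1 → 1 (borrow)
  0-1-1 → 0 (borrow)
  0-0-1 → 1 (borrow)
  0-1-1 → 0 (borrow)
  0-0-1 → 1 (borrow)
  0-1-1 → 0 (borrow)
  1-1-1 → 1 (borrow)
  1-0-1 → 0
  1-0 → 1
  1-0 → 1
  0-1 → 1 (borrow)
  0-1-1 → 0 (borrow)
  0-1-1 → 0 (borrow)
  0-0-1 → 1 (borrow)
  0-1-1 → 0 (borrow)
  0-1-1 → 0 (borrow)
  0-1-1 → 0 (borrow)
  0-1-1 → 0 (borrow)
  1-0-1 → 0
  0-1 → 1 (borrow)
  1-0-1 → 0
  0-0 → 0
  0-0 → 0
  0-1 → 1 (borrow)
  1-1-1 → 1 (borrow)
  1-0-1 → 0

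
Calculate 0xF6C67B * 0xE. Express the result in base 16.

Multiply each base-16 digit by 14, carrying:
  B×14 = 154 → write A carry 9
  7×14+9 = 107 → write B carry 6
  6×14+6 = 90 → write A carry 5
  C×14+5 = 173 → write D carry 10
  6×14+10 = 94 → write E carry 5
  F×14+5 = 215 → write 7 carry 13
  remaining carry: D

0xD7EDABA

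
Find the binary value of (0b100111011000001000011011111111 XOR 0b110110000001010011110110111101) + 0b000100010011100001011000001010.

0b10101101100111101000101001100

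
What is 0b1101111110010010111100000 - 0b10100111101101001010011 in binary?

0b1011010110100101110001101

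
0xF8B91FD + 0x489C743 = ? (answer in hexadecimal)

Add column by column in base 16, right to left:
  D+3 = 0 carry 1
  F+4+1 = 4 carry 1
  1+7+1 = 9
  9+C = 5 carry 1
  B+9+1 = 5 carry 1
  8+8+1 = 1 carry 1
  F+4+1 = 4 carry 1
  final carry 1

0x14155940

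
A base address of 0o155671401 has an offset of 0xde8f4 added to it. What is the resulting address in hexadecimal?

0x1c55bf5

0o155671401 = 0x1b77301 in hexadecimal.
Add column by column in base 16, right to left:
  1+4 = 5
  0+f = f
  3+8 = b
  7+e = 5 carry 1
  7+d+1 = 5 carry 1
  b+0+1 = c
  1+0 = 1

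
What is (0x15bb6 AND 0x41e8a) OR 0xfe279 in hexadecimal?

0x15bb6 AND 0x41e8a = 0x01a82.
Then OR with 0xfe279.

0xffafb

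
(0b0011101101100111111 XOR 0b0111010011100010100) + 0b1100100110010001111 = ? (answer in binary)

0b10001100100010111010

First 0b0011101101100111111 XOR 0b0111010011100010100 = 0b0100111110000101011.
Add column by column in base 2, right to left:
  1+1 = 0 carry 1
  1+1+1 = 1 carry 1
  0+1+1 = 0 carry 1
  1+1+1 = 1 carry 1
  0+0+1 = 1
  1+0 = 1
  0+0 = 0
  0+1 = 1
  0+0 = 0
  0+0 = 0
  1+1 = 0 carry 1
  1+1+1 = 1 carry 1
  1+0+1 = 0 carry 1
  1+0+1 = 0 carry 1
  1+1+1 = 1 carry 1
  0+0+1 = 1
  0+0 = 0
  1+1 = 0 carry 1
  0+1+1 = 0 carry 1
  final carry 1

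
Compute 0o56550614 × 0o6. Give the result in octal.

0o430164510

Multiply each base-8 digit by 6, carrying:
  4×6 = 24 → write 0 carry 3
  1×6+3 = 9 → write 1 carry 1
  6×6+1 = 37 → write 5 carry 4
  0×6+4 = 4 → write 4
  5×6 = 30 → write 6 carry 3
  5×6+3 = 33 → write 1 carry 4
  6×6+4 = 40 → write 0 carry 5
  5×6+5 = 35 → write 3 carry 4
  remaining carry: 4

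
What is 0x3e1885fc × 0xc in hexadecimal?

0x2e92647d0

Multiply each base-16 digit by 12, carrying:
  c×12 = 144 → write 0 carry 9
  f×12+9 = 189 → write d carry 11
  5×12+11 = 71 → write 7 carry 4
  8×12+4 = 100 → write 4 carry 6
  8×12+6 = 102 → write 6 carry 6
  1×12+6 = 18 → write 2 carry 1
  e×12+1 = 169 → write 9 carry 10
  3×12+10 = 46 → write e carry 2
  remaining carry: 2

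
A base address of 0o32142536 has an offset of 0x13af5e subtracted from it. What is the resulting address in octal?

0o25213000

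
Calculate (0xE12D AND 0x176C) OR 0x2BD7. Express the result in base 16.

0x2BFF

0xE12D AND 0x176C = 0x012C.
Then OR with 0x2BD7.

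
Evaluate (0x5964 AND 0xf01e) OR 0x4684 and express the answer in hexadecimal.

0x5684

0x5964 AND 0xf01e = 0x5004.
Then OR with 0x4684.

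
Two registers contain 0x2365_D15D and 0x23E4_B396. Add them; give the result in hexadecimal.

Add column by column in base 16, right to left:
  D+6 = 3 carry 1
  5+9+1 = F
  1+3 = 4
  D+B = 8 carry 1
  5+4+1 = A
  6+E = 4 carry 1
  3+3+1 = 7
  2+2 = 4

0x474A84F3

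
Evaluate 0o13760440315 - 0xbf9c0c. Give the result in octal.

0xbf9c0c = 0o57716014 in octal.
Subtract column by column in base 8:
  5-4 → 1
  1-1 → 0
  3-0 → 3
  0-6 → 2 (borrow)
  4-1-1 → 2
  4-7 → 5 (borrow)
  0-7-1 → 0 (borrow)
  6-5-1 → 0
  7-0 → 7
  3-0 → 3
  1-0 → 1

0o13700522301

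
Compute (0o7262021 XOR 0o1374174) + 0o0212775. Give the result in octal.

0o6331152

First 0o7262021 XOR 0o1374174 = 0o6116155.
Add column by column in base 8, right to left:
  5+5 = 2 carry 1
  5+7+1 = 5 carry 1
  1+7+1 = 1 carry 1
  6+2+1 = 1 carry 1
  1+1+1 = 3
  1+2 = 3
  6+0 = 6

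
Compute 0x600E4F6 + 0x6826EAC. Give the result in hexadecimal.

0xC8353A2

Add column by column in base 16, right to left:
  6+C = 2 carry 1
  F+A+1 = A carry 1
  4+E+1 = 3 carry 1
  E+6+1 = 5 carry 1
  0+2+1 = 3
  0+8 = 8
  6+6 = C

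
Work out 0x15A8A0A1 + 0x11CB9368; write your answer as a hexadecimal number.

Add column by column in base 16, right to left:
  1+8 = 9
  A+6 = 0 carry 1
  0+3+1 = 4
  A+9 = 3 carry 1
  8+B+1 = 4 carry 1
  A+C+1 = 7 carry 1
  5+1+1 = 7
  1+1 = 2

0x27743409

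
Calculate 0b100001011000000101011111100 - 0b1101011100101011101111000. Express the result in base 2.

0b10011111011011001110000100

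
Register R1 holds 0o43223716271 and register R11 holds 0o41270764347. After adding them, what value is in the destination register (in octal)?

0o104514702640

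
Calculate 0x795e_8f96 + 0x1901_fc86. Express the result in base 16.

Add column by column in base 16, right to left:
  6+6 = c
  9+8 = 1 carry 1
  f+c+1 = c carry 1
  8+f+1 = 8 carry 1
  e+1+1 = 0 carry 1
  5+0+1 = 6
  9+9 = 2 carry 1
  7+1+1 = 9

0x92608c1c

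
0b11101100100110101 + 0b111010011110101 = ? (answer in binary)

0b100100111000101010

Add column by column in base 2, right to left:
  1+1 = 0 carry 1
  0+0+1 = 1
  1+1 = 0 carry 1
  0+0+1 = 1
  1+1 = 0 carry 1
  1+1+1 = 1 carry 1
  0+1+1 = 0 carry 1
  0+1+1 = 0 carry 1
  1+0+1 = 0 carry 1
  0+0+1 = 1
  0+1 = 1
  1+0 = 1
  1+1 = 0 carry 1
  0+1+1 = 0 carry 1
  1+1+1 = 1 carry 1
  1+0+1 = 0 carry 1
  1+0+1 = 0 carry 1
  final carry 1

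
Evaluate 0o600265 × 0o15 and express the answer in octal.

Multiply each base-8 digit by 13, carrying:
  5×13 = 65 → write 1 carry 8
  6×13+8 = 86 → write 6 carry 10
  2×13+10 = 36 → write 4 carry 4
  0×13+4 = 4 → write 4
  0×13 = 0 → write 0
  6×13 = 78 → write 6 carry 9
  remaining carry: 11

0o11604461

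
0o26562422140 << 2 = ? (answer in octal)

2 bits is not a whole number of base-8 digits; in binary: 10110101110010100010010001100000 << 2 = 1011010111001010001001000110000000.

0o132712110600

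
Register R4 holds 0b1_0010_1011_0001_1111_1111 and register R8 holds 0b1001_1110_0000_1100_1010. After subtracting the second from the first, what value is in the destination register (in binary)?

Subtract column by column in base 2:
  1-0 → 1
  1-1 → 0
  1-0 → 1
  1-1 → 0
  1-0 → 1
  1-0 → 1
  1-1 → 0
  1-1 → 0
  1-0 → 1
  0-0 → 0
  0-0 → 0
  0-0 → 0
  1-0 → 1
  1-1 → 0
  0-1 → 1 (borrow)
  1-1-1 → 1 (borrow)
  0-1-1 → 0 (borrow)
  1-0-1 → 0
  0-0 → 0
  0-1 → 1 (borrow)
  1-0-1 → 0

0b10001101000100110101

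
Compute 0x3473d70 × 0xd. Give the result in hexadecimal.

0x2a9e1eb0

Multiply each base-16 digit by 13, carrying:
  0×13 = 0 → write 0
  7×13 = 91 → write b carry 5
  d×13+5 = 174 → write e carry 10
  3×13+10 = 49 → write 1 carry 3
  7×13+3 = 94 → write e carry 5
  4×13+5 = 57 → write 9 carry 3
  3×13+3 = 42 → write a carry 2
  remaining carry: 2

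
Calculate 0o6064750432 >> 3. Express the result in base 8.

Shifting right by 3 bits = 1 oct digit: drop the last 1.

0o606475043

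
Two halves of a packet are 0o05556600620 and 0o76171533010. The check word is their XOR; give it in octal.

XOR each oct digit independently (no carries):
  0^7=7, 5^6=3, 5^1=4, 5^7=2, 6^1=7, 6^5=3, 0^3=3, 0^3=3, 6^0=6, 2^1=3, 0^0=0

0o73427333630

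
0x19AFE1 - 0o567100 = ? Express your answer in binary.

0b101101100000110100001

0x19AFE1 = 0b110011010111111100001 in binary.
0o567100 = 0b101110111001000000 in binary.
Subtract column by column in base 2:
  1-0 → 1
  0-0 → 0
  0-0 → 0
  0-0 → 0
  0-0 → 0
  1-0 → 1
  1-1 → 0
  1-0 → 1
  1-0 → 1
  1-1 → 0
  1-1 → 0
  1-1 → 0
  0-0 → 0
  1-1 → 0
  0-1 → 1 (borrow)
  1-1-1 → 1 (borrow)
  1-0-1 → 0
  0-1 → 1 (borrow)
  0-0-1 → 1 (borrow)
  1-0-1 → 0
  1-0 → 1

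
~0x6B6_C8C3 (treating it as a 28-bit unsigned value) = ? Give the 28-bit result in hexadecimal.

Each hex digit d becomes F−d:
  6→9, B→4, 6→9, C→3, 8→7, C→3, 3→C

0x949373C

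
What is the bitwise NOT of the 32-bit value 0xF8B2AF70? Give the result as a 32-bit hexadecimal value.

Each hex digit d becomes F−d:
  F→0, 8→7, B→4, 2→D, A→5, F→0, 7→8, 0→F

0x074D508F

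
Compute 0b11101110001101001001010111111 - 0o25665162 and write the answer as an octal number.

0b11101110001101001001010111111 = 0o3561511277 in octal.
Subtract column by column in base 8:
  7-2 → 5
  7-6 → 1
  2-1 → 1
  1-5 → 4 (borrow)
  1-6-1 → 2 (borrow)
  5-6-1 → 6 (borrow)
  1-5-1 → 3 (borrow)
  6-2-1 → 3
  5-0 → 5
  3-0 → 3

0o3533624115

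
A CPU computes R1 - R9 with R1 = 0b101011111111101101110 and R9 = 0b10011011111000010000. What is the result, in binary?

0b11000100000101011110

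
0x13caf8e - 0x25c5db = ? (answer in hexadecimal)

0x116e9b3

Subtract column by column in base 16:
  e-b → 3
  8-d → b (borrow)
  f-5-1 → 9
  a-c → e (borrow)
  c-5-1 → 6
  3-2 → 1
  1-0 → 1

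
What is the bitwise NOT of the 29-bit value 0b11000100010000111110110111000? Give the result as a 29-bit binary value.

0b00111011101111000001001000111

Invert each bit: 11000100010000111110110111000 → 00111011101111000001001000111.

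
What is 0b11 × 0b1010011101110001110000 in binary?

Multiply each base-2 digit by 3, carrying:
  0×3 = 0 → write 0
  0×3 = 0 → write 0
  0×3 = 0 → write 0
  0×3 = 0 → write 0
  1×3 = 3 → write 1 carry 1
  1×3+1 = 4 → write 0 carry 2
  1×3+2 = 5 → write 1 carry 2
  0×3+2 = 2 → write 0 carry 1
  0×3+1 = 1 → write 1
  0×3 = 0 → write 0
  1×3 = 3 → write 1 carry 1
  1×3+1 = 4 → write 0 carry 2
  1×3+2 = 5 → write 1 carry 2
  0×3+2 = 2 → write 0 carry 1
  1×3+1 = 4 → write 0 carry 2
  1×3+2 = 5 → write 1 carry 2
  1×3+2 = 5 → write 1 carry 2
  0×3+2 = 2 → write 0 carry 1
  0×3+1 = 1 → write 1
  1×3 = 3 → write 1 carry 1
  0×3+1 = 1 → write 1
  1×3 = 3 → write 1 carry 1
  remaining carry: 1

0b11111011001010101010000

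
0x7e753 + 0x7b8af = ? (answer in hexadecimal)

0xfa002

Add column by column in base 16, right to left:
  3+f = 2 carry 1
  5+a+1 = 0 carry 1
  7+8+1 = 0 carry 1
  e+b+1 = a carry 1
  7+7+1 = f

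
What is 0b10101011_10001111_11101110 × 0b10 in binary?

0b1010101110001111111011100

Multiply each base-2 digit by 2, carrying:
  0×2 = 0 → write 0
  1×2 = 2 → write 0 carry 1
  1×2+1 = 3 → write 1 carry 1
  1×2+1 = 3 → write 1 carry 1
  0×2+1 = 1 → write 1
  1×2 = 2 → write 0 carry 1
  1×2+1 = 3 → write 1 carry 1
  1×2+1 = 3 → write 1 carry 1
  1×2+1 = 3 → write 1 carry 1
  1×2+1 = 3 → write 1 carry 1
  1×2+1 = 3 → write 1 carry 1
  1×2+1 = 3 → write 1 carry 1
  0×2+1 = 1 → write 1
  0×2 = 0 → write 0
  0×2 = 0 → write 0
  1×2 = 2 → write 0 carry 1
  1×2+1 = 3 → write 1 carry 1
  1×2+1 = 3 → write 1 carry 1
  0×2+1 = 1 → write 1
  1×2 = 2 → write 0 carry 1
  0×2+1 = 1 → write 1
  1×2 = 2 → write 0 carry 1
  0×2+1 = 1 → write 1
  1×2 = 2 → write 0 carry 1
  remaining carry: 1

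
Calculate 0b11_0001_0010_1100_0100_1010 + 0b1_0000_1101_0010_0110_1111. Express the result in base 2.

0b10000011111111010111001

Add column by column in base 2, right to left:
  0+1 = 1
  1+1 = 0 carry 1
  0+1+1 = 0 carry 1
  1+1+1 = 1 carry 1
  0+0+1 = 1
  0+1 = 1
  1+1 = 0 carry 1
  0+0+1 = 1
  0+0 = 0
  0+1 = 1
  1+0 = 1
  1+0 = 1
  0+1 = 1
  1+0 = 1
  0+1 = 1
  0+1 = 1
  1+0 = 1
  0+0 = 0
  0+0 = 0
  0+0 = 0
  1+1 = 0 carry 1
  1+0+1 = 0 carry 1
  final carry 1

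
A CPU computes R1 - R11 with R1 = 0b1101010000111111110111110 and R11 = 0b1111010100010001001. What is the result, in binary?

0b1101000001101011100110101

Subtract column by column in base 2:
  0-1 → 1 (borrow)
  1-0-1 → 0
  1-0 → 1
  1-1 → 0
  1-0 → 1
  1-0 → 1
  0-0 → 0
  1-1 → 0
  1-0 → 1
  1-0 → 1
  1-0 → 1
  1-1 → 0
  1-0 → 1
  1-1 → 0
  1-0 → 1
  0-1 → 1 (borrow)
  0-1-1 → 0 (borrow)
  0-1-1 → 0 (borrow)
  0-1-1 → 0 (borrow)
  1-0-1 → 0
  0-0 → 0
  1-0 → 1
  0-0 → 0
  1-0 → 1
  1-0 → 1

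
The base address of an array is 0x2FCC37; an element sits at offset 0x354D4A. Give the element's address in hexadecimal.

Add column by column in base 16, right to left:
  7+A = 1 carry 1
  3+4+1 = 8
  C+D = 9 carry 1
  C+4+1 = 1 carry 1
  F+5+1 = 5 carry 1
  2+3+1 = 6

0x651981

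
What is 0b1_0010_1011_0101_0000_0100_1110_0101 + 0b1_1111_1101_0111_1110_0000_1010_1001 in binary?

Add column by column in base 2, right to left:
  1+1 = 0 carry 1
  0+0+1 = 1
  1+0 = 1
  0+1 = 1
  0+0 = 0
  1+1 = 0 carry 1
  1+0+1 = 0 carry 1
  1+1+1 = 1 carry 1
  0+0+1 = 1
  0+0 = 0
  1+0 = 1
  0+0 = 0
  0+0 = 0
  0+1 = 1
  0+1 = 1
  0+1 = 1
  1+1 = 0 carry 1
  0+1+1 = 0 carry 1
  1+1+1 = 1 carry 1
  0+0+1 = 1
  1+1 = 0 carry 1
  1+0+1 = 0 carry 1
  0+1+1 = 0 carry 1
  1+1+1 = 1 carry 1
  0+1+1 = 0 carry 1
  1+1+1 = 1 carry 1
  0+1+1 = 0 carry 1
  0+1+1 = 0 carry 1
  1+1+1 = 1 carry 1
  final carry 1

0b110010100011001110010110001110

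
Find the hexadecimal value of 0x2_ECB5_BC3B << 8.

Shifting left by 8 bits = 2 hex digits: append 2 zeros.

0x2ECB5BC3B00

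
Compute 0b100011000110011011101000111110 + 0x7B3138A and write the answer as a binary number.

0x7B3138A = 0b111101100110001001110001010 in binary.
Add column by column in base 2, right to left:
  0+0 = 0
  1+1 = 0 carry 1
  1+0+1 = 0 carry 1
  1+1+1 = 1 carry 1
  1+0+1 = 0 carry 1
  1+0+1 = 0 carry 1
  0+0+1 = 1
  0+1 = 1
  0+1 = 1
  1+1 = 0 carry 1
  0+0+1 = 1
  1+0 = 1
  1+1 = 0 carry 1
  1+0+1 = 0 carry 1
  0+0+1 = 1
  1+0 = 1
  1+1 = 0 carry 1
  0+1+1 = 0 carry 1
  0+0+1 = 1
  1+0 = 1
  1+1 = 0 carry 1
  0+1+1 = 0 carry 1
  0+0+1 = 1
  0+1 = 1
  1+1 = 0 carry 1
  1+1+1 = 1 carry 1
  0+1+1 = 0 carry 1
  0+0+1 = 1
  0+0 = 0
  1+0 = 1

0b101010110011001100110111001000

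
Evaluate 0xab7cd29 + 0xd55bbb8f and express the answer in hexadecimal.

0xe01388b8

Add column by column in base 16, right to left:
  9+f = 8 carry 1
  2+8+1 = b
  d+b = 8 carry 1
  c+b+1 = 8 carry 1
  7+b+1 = 3 carry 1
  b+5+1 = 1 carry 1
  a+5+1 = 0 carry 1
  0+d+1 = e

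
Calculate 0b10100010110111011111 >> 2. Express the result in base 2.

0b101000101101110111

Right shift by 2: drop the 2 least-significant bits.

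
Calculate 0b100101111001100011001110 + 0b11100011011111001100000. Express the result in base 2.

Add column by column in base 2, right to left:
  0+0 = 0
  1+0 = 1
  1+0 = 1
  1+0 = 1
  0+0 = 0
  0+1 = 1
  1+1 = 0 carry 1
  1+0+1 = 0 carry 1
  0+0+1 = 1
  0+1 = 1
  0+1 = 1
  1+1 = 0 carry 1
  1+1+1 = 1 carry 1
  0+1+1 = 0 carry 1
  0+0+1 = 1
  1+1 = 0 carry 1
  1+1+1 = 1 carry 1
  1+0+1 = 0 carry 1
  1+0+1 = 0 carry 1
  0+0+1 = 1
  1+1 = 0 carry 1
  0+1+1 = 0 carry 1
  0+1+1 = 0 carry 1
  1+0+1 = 0 carry 1
  final carry 1

0b1000010010101011100101110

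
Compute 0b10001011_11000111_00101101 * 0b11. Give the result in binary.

0b1101000110101010110000111

Multiply each base-2 digit by 3, carrying:
  1×3 = 3 → write 1 carry 1
  0×3+1 = 1 → write 1
  1×3 = 3 → write 1 carry 1
  1×3+1 = 4 → write 0 carry 2
  0×3+2 = 2 → write 0 carry 1
  1×3+1 = 4 → write 0 carry 2
  0×3+2 = 2 → write 0 carry 1
  0×3+1 = 1 → write 1
  1×3 = 3 → write 1 carry 1
  1×3+1 = 4 → write 0 carry 2
  1×3+2 = 5 → write 1 carry 2
  0×3+2 = 2 → write 0 carry 1
  0×3+1 = 1 → write 1
  0×3 = 0 → write 0
  1×3 = 3 → write 1 carry 1
  1×3+1 = 4 → write 0 carry 2
  1×3+2 = 5 → write 1 carry 2
  1×3+2 = 5 → write 1 carry 2
  0×3+2 = 2 → write 0 carry 1
  1×3+1 = 4 → write 0 carry 2
  0×3+2 = 2 → write 0 carry 1
  0×3+1 = 1 → write 1
  0×3 = 0 → write 0
  1×3 = 3 → write 1 carry 1
  remaining carry: 1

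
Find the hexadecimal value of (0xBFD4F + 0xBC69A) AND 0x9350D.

0x10109

Add column by column in base 16, right to left:
  F+A = 9 carry 1
  4+9+1 = E
  D+6 = 3 carry 1
  F+C+1 = C carry 1
  B+B+1 = 7 carry 1
  final carry 1
Sum = 0x17C3E9; now AND with 0x9350D:
  1&0=0, 7&9=1, C&3=0, 3&5=1, E&0=0, 9&D=9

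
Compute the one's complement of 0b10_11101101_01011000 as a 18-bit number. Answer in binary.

0b010001001010100111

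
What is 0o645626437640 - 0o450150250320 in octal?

Subtract column by column in base 8:
  0-0 → 0
  4-2 → 2
  6-3 → 3
  7-0 → 7
  3-5 → 6 (borrow)
  4-2-1 → 1
  6-0 → 6
  2-5 → 5 (borrow)
  6-1-1 → 4
  5-0 → 5
  4-5 → 7 (borrow)
  6-4-1 → 1

0o175456167320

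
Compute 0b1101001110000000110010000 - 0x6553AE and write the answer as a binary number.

0x6553AE = 0b11001010101001110101110 in binary.
Subtract column by column in base 2:
  0-0 → 0
  0-1 → 1 (borrow)
  0-1-1 → 0 (borrow)
  0-1-1 → 0 (borrow)
  1-0-1 → 0
  0-1 → 1 (borrow)
  0-0-1 → 1 (borrow)
  1-1-1 → 1 (borrow)
  1-1-1 → 1 (borrow)
  0-1-1 → 0 (borrow)
  0-0-1 → 1 (borrow)
  0-0-1 → 1 (borrow)
  0-1-1 → 0 (borrow)
  0-0-1 → 1 (borrow)
  0-1-1 → 0 (borrow)
  0-0-1 → 1 (borrow)
  1-1-1 → 1 (borrow)
  1-0-1 → 0
  1-1 → 0
  0-0 → 0
  0-0 → 0
  1-1 → 0
  0-1 → 1 (borrow)
  1-0-1 → 0
  1-0 → 1

0b1010000011010110111100010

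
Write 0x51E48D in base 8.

0o24362215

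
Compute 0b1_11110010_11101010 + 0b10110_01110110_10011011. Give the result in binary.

Add column by column in base 2, right to left:
  0+1 = 1
  1+1 = 0 carry 1
  0+0+1 = 1
  1+1 = 0 carry 1
  0+1+1 = 0 carry 1
  1+0+1 = 0 carry 1
  1+0+1 = 0 carry 1
  1+1+1 = 1 carry 1
  0+0+1 = 1
  1+1 = 0 carry 1
  0+1+1 = 0 carry 1
  0+0+1 = 1
  1+1 = 0 carry 1
  1+1+1 = 1 carry 1
  1+1+1 = 1 carry 1
  1+0+1 = 0 carry 1
  1+0+1 = 0 carry 1
  0+1+1 = 0 carry 1
  0+1+1 = 0 carry 1
  0+0+1 = 1
  0+1 = 1

0b110000110100110000101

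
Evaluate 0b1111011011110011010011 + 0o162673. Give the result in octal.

0o17521216

0b1111011011110011010011 = 0o17336323 in octal.
Add column by column in base 8, right to left:
  3+3 = 6
  2+7 = 1 carry 1
  3+6+1 = 2 carry 1
  6+2+1 = 1 carry 1
  3+6+1 = 2 carry 1
  3+1+1 = 5
  7+0 = 7
  1+0 = 1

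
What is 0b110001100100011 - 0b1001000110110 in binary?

Subtract column by column in base 2:
  1-0 → 1
  1-1 → 0
  0-1 → 1 (borrow)
  0-0-1 → 1 (borrow)
  0-1-1 → 0 (borrow)
  1-1-1 → 1 (borrow)
  0-0-1 → 1 (borrow)
  0-0-1 → 1 (borrow)
  1-0-1 → 0
  1-1 → 0
  0-0 → 0
  0-0 → 0
  0-1 → 1 (borrow)
  1-0-1 → 0
  1-0 → 1

0b101000011101101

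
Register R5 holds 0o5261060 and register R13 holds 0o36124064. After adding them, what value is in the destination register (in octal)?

Add column by column in base 8, right to left:
  0+4 = 4
  6+6 = 4 carry 1
  0+0+1 = 1
  1+4 = 5
  6+2 = 0 carry 1
  2+1+1 = 4
  5+6 = 3 carry 1
  0+3+1 = 4

0o43405144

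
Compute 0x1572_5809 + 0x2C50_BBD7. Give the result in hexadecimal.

Add column by column in base 16, right to left:
  9+7 = 0 carry 1
  0+D+1 = E
  8+B = 3 carry 1
  5+B+1 = 1 carry 1
  2+0+1 = 3
  7+5 = C
  5+C = 1 carry 1
  1+2+1 = 4

0x41C313E0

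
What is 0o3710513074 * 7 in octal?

0o33174415644

Multiply each base-8 digit by 7, carrying:
  4×7 = 28 → write 4 carry 3
  7×7+3 = 52 → write 4 carry 6
  0×7+6 = 6 → write 6
  3×7 = 21 → write 5 carry 2
  1×7+2 = 9 → write 1 carry 1
  5×7+1 = 36 → write 4 carry 4
  0×7+4 = 4 → write 4
  1×7 = 7 → write 7
  7×7 = 49 → write 1 carry 6
  3×7+6 = 27 → write 3 carry 3
  remaining carry: 3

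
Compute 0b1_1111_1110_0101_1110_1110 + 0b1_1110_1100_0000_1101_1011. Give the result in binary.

Add column by column in base 2, right to left:
  0+1 = 1
  1+1 = 0 carry 1
  1+0+1 = 0 carry 1
  1+1+1 = 1 carry 1
  0+1+1 = 0 carry 1
  1+0+1 = 0 carry 1
  1+1+1 = 1 carry 1
  1+1+1 = 1 carry 1
  1+0+1 = 0 carry 1
  0+0+1 = 1
  1+0 = 1
  0+0 = 0
  0+0 = 0
  1+0 = 1
  1+1 = 0 carry 1
  1+1+1 = 1 carry 1
  1+0+1 = 0 carry 1
  1+1+1 = 1 carry 1
  1+1+1 = 1 carry 1
  1+1+1 = 1 carry 1
  1+1+1 = 1 carry 1
  final carry 1

0b1111101010011011001001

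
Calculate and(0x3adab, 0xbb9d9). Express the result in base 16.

0x3a989

AND each hex digit independently (no carries):
  3&b=3, a&b=a, d&9=9, a&d=8, b&9=9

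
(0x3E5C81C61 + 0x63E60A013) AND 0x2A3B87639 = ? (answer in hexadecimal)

Add column by column in base 16, right to left:
  1+3 = 4
  6+1 = 7
  C+0 = C
  1+A = B
  8+0 = 8
  C+6 = 2 carry 1
  5+E+1 = 4 carry 1
  E+3+1 = 2 carry 1
  3+6+1 = A
Sum = 0xA2428BC74; now AND with 0x2A3B87639:
  A&2=2, 2&A=2, 4&3=0, 2&B=2, 8&8=8, B&7=3, C&6=4, 7&3=3, 4&9=0

0x220283430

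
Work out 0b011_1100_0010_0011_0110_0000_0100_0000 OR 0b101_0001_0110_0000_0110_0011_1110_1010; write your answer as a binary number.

0b1111101011000110110001111101010

OR bit by bit (1 where either bit is 1):
  0111100001000110110000001000000
| 1010001011000000110001111101010
= 1111101011000110110001111101010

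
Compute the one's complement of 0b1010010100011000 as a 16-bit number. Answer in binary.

Invert each bit: 1010010100011000 → 0101101011100111.

0b0101101011100111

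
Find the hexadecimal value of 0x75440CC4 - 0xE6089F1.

0x66E382D3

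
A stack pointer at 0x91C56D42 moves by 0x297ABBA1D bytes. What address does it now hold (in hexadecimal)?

0x32971275F

Add column by column in base 16, right to left:
  2+D = F
  4+1 = 5
  D+A = 7 carry 1
  6+B+1 = 2 carry 1
  5+B+1 = 1 carry 1
  C+A+1 = 7 carry 1
  1+7+1 = 9
  9+9 = 2 carry 1
  0+2+1 = 3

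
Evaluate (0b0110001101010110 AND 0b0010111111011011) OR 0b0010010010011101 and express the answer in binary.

0b0110001101010110 AND 0b0010111111011011 = 0b0010001101010010.
Then OR with 0b0010010010011101.

0b10011111011111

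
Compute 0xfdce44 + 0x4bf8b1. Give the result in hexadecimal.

0x149c6f5

Add column by column in base 16, right to left:
  4+1 = 5
  4+b = f
  e+8 = 6 carry 1
  c+f+1 = c carry 1
  d+b+1 = 9 carry 1
  f+4+1 = 4 carry 1
  final carry 1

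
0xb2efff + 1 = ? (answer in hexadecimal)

The trailing 3 digits are F (max in base 16), so adding 1 cascades: they roll to 0 and the next digit up increments.

0xb2f000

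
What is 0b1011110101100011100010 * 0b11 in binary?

Multiply each base-2 digit by 3, carrying:
  0×3 = 0 → write 0
  1×3 = 3 → write 1 carry 1
  0×3+1 = 1 → write 1
  0×3 = 0 → write 0
  0×3 = 0 → write 0
  1×3 = 3 → write 1 carry 1
  1×3+1 = 4 → write 0 carry 2
  1×3+2 = 5 → write 1 carry 2
  0×3+2 = 2 → write 0 carry 1
  0×3+1 = 1 → write 1
  0×3 = 0 → write 0
  1×3 = 3 → write 1 carry 1
  1×3+1 = 4 → write 0 carry 2
  0×3+2 = 2 → write 0 carry 1
  1×3+1 = 4 → write 0 carry 2
  0×3+2 = 2 → write 0 carry 1
  1×3+1 = 4 → write 0 carry 2
  1×3+2 = 5 → write 1 carry 2
  1×3+2 = 5 → write 1 carry 2
  1×3+2 = 5 → write 1 carry 2
  0×3+2 = 2 → write 0 carry 1
  1×3+1 = 4 → write 0 carry 2
  remaining carry: 10

0b100011100000101010100110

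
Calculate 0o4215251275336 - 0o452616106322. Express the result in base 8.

0o3542433167014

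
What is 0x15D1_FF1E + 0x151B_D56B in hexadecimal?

Add column by column in base 16, right to left:
  E+B = 9 carry 1
  1+6+1 = 8
  F+5 = 4 carry 1
  F+D+1 = D carry 1
  1+B+1 = D
  D+1 = E
  5+5 = A
  1+1 = 2

0x2AEDD489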